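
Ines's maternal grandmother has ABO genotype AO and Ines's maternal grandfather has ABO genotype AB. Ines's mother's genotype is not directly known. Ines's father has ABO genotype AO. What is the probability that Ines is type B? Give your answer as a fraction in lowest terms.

1/8

Ines's mother's ABO genotype from AO × AB: 1/4 AA, 1/4 AB, 1/4 AO, 1/4 BO.
Crossing each possibility with the father AO and summing P(type B): 1/4·0 + 1/4·1/4 + 1/4·0 + 1/4·1/4 = 1/8.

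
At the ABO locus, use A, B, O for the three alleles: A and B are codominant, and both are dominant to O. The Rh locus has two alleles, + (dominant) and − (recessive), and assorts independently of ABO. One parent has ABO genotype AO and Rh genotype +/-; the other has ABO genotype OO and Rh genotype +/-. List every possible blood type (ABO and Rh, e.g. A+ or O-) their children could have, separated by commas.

O+, O-, A+, A-

Gametes from AO × OO give offspring ABO genotypes AO, OO, i.e. phenotypes O, A.
Rh cross +/- × +/- → phenotypes Rh+, Rh-.
Combining independently: O+, O-, A+, A-.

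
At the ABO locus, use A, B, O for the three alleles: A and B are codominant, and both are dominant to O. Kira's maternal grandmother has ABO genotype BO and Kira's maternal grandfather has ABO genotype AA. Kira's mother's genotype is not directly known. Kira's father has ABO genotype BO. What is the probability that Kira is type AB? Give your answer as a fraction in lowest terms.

1/4

Kira's mother's ABO genotype from BO × AA: 1/2 AB, 1/2 AO.
Crossing each possibility with the father BO and summing P(type AB): 1/2·1/4 + 1/2·1/4 = 1/4.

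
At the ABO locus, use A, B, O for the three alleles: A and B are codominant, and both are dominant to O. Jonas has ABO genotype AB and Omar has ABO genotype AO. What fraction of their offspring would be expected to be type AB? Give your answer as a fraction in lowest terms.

1/4

ABO cross AB × AO → offspring phenotypes: 1/2 A, 1/4 B, 1/4 AB.
So P(type AB) = 1/4.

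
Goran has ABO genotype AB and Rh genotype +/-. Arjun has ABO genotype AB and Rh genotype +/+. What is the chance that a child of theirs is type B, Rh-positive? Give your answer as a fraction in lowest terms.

1/4

ABO cross AB × AB → offspring phenotypes: 1/4 A, 1/4 B, 1/2 AB.
Rh cross +/- × +/+ → 1 Rh+.
Independent loci: P(type B, Rh-positive) = 1/4 × 1 = 1/4.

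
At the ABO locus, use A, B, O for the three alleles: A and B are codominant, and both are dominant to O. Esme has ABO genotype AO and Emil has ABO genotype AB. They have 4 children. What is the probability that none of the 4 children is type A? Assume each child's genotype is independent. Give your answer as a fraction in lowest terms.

ABO cross AO × AB → 1/2 A, 1/4 B, 1/4 AB.
So P(type A) = 1/2 per child.
P(not type A) = 1/2 for one child; (1/2)^4 = 1/16.

1/16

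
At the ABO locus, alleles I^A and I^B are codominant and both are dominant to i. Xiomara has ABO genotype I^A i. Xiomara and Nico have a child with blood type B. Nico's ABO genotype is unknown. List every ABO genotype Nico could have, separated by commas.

For each candidate genotype of Nico, check whether crossing it with I^A i can produce every observed child phenotype.
  I^A I^A → possible child types {A} ✗
  I^A I^B → possible child types {A, B, AB} ✓
  I^A i → possible child types {O, A} ✗
  I^B I^B → possible child types {B, AB} ✓
  I^B i → possible child types {O, A, B, AB} ✓
  i i → possible child types {O, A} ✗

I^A I^B, I^B I^B, I^B i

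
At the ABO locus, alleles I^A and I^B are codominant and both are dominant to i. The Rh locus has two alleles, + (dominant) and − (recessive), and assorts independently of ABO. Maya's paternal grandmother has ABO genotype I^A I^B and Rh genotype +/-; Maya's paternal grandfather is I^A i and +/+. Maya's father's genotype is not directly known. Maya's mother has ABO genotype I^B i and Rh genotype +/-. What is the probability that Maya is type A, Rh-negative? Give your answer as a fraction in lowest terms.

1/32

Maya's father's ABO genotype from I^A I^B × I^A i: 1/4 I^A I^A, 1/4 I^A I^B, 1/4 I^A i, 1/4 I^B i.
Crossing each possibility with the mother I^B i and summing P(type A): 1/4·1/2 + 1/4·1/4 + 1/4·1/4 + 1/4·0 = 1/4.
Similarly for Rh via the father's Rh distribution: P(Rh-) = 1/8.
Independent loci: 1/4 × 1/8 = 1/32.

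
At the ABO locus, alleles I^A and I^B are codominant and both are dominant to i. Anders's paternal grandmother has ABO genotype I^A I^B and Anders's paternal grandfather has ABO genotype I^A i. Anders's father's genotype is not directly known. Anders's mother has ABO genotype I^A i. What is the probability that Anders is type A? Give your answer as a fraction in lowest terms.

5/8

Anders's father's ABO genotype from I^A I^B × I^A i: 1/4 I^A I^A, 1/4 I^A I^B, 1/4 I^A i, 1/4 I^B i.
Crossing each possibility with the mother I^A i and summing P(type A): 1/4·1 + 1/4·1/2 + 1/4·3/4 + 1/4·1/4 = 5/8.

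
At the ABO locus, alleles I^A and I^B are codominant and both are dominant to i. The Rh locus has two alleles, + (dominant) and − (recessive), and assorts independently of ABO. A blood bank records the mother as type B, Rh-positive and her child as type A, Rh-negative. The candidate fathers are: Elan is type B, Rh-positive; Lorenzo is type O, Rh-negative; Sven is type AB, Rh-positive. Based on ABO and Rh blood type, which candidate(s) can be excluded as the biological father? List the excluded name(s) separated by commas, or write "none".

A candidate is excluded only if no genotype consistent with his phenotype could produce a type A, Rh-negative child with a type B, Rh-positive mother.
Elan (type B, Rh+): no genotype consistent with that phenotype can produce a type-A Rh- child with a type-B mother.
Lorenzo (type O, Rh-): no genotype consistent with that phenotype can produce a type-A Rh- child with a type-B mother.

Elan, Lorenzo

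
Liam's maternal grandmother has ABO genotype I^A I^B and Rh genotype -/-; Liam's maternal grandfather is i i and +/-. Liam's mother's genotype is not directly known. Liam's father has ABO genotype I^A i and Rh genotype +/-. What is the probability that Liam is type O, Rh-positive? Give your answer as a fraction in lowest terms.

Liam's mother's ABO genotype from I^A I^B × i i: 1/2 I^A i, 1/2 I^B i.
Crossing each possibility with the father I^A i and summing P(type O): 1/2·1/4 + 1/2·1/4 = 1/4.
Similarly for Rh via the mother's Rh distribution: P(Rh+) = 5/8.
Independent loci: 1/4 × 5/8 = 5/32.

5/32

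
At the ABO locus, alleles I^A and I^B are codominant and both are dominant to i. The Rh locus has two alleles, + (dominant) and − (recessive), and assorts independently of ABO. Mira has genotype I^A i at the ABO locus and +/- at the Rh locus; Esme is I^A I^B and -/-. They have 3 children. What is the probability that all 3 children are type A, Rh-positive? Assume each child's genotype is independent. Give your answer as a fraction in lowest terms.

ABO cross I^A i × I^A I^B → 1/2 A, 1/4 B, 1/4 AB.
Rh cross +/- × -/- → 1/2 Rh+, 1/2 Rh-; so P(type A, Rh-positive) = 1/2 × 1/2 = 1/4 per child.
All 3 independent: (1/4)^3 = 1/64.

1/64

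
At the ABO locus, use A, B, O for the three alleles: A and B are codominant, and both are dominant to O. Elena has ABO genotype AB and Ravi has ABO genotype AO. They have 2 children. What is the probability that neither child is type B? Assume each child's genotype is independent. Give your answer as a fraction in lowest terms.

ABO cross AB × AO → 1/2 A, 1/4 B, 1/4 AB.
So P(type B) = 1/4 per child.
P(not type B) = 3/4 for one child; (3/4)^2 = 9/16.

9/16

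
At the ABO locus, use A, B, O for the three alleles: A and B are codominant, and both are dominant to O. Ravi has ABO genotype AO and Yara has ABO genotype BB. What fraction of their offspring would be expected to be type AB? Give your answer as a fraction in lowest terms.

1/2

ABO cross AO × BB → offspring phenotypes: 1/2 B, 1/2 AB.
So P(type AB) = 1/2.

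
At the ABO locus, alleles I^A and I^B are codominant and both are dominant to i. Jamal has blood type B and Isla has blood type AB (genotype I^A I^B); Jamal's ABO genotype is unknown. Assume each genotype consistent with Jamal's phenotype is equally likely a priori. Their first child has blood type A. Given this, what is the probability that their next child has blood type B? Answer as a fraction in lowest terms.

1/2

Possible genotypes: Jamal ∈ {I^B I^B, I^B i}; Isla ∈ {I^A I^B}.
Weight each parental genotype pair by prior × P(type-A child):
  I^B i × I^A I^B: posterior weight 1; P(next child type B) = 1/2.
Weighted sum = 1/2.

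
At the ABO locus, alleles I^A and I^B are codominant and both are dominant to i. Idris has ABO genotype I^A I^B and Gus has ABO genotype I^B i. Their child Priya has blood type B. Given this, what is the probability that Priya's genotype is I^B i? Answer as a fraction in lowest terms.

1/2

Cross I^A I^B × I^B i → 1/4 I^A I^B, 1/4 I^A i, 1/4 I^B I^B, 1/4 I^B i.
Type-B genotypes among offspring: I^B I^B (1/4), I^B i (1/4); total 1/2.
P(I^B i | type B) = (1/4) / (1/2) = 1/2.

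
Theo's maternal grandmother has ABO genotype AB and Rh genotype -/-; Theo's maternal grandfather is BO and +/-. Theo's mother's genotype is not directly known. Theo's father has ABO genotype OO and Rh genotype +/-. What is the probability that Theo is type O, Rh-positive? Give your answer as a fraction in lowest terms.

5/32

Theo's mother's ABO genotype from AB × BO: 1/4 AB, 1/4 AO, 1/4 BB, 1/4 BO.
Crossing each possibility with the father OO and summing P(type O): 1/4·0 + 1/4·1/2 + 1/4·0 + 1/4·1/2 = 1/4.
Similarly for Rh via the mother's Rh distribution: P(Rh+) = 5/8.
Independent loci: 1/4 × 5/8 = 5/32.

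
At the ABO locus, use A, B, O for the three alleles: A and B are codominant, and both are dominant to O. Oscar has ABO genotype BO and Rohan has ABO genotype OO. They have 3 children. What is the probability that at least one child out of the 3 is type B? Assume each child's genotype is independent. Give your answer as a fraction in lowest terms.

7/8

ABO cross BO × OO → 1/2 O, 1/2 B.
So P(type B) = 1/2 per child.
P(none) = (1/2)^3 = 1/8; P(at least one) = 1 − 1/8 = 7/8.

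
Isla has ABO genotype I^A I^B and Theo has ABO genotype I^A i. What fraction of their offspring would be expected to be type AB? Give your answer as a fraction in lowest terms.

1/4

ABO cross I^A I^B × I^A i → offspring phenotypes: 1/2 A, 1/4 B, 1/4 AB.
So P(type AB) = 1/4.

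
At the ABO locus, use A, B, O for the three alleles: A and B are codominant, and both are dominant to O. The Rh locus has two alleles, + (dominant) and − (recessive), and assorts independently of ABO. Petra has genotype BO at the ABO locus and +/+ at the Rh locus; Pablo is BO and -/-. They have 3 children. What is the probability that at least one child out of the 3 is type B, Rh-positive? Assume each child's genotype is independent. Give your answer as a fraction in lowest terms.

63/64

ABO cross BO × BO → 1/4 O, 3/4 B.
Rh cross +/+ × -/- → 1 Rh+; so P(type B, Rh-positive) = 3/4 × 1 = 3/4 per child.
P(none) = (1/4)^3 = 1/64; P(at least one) = 1 − 1/64 = 63/64.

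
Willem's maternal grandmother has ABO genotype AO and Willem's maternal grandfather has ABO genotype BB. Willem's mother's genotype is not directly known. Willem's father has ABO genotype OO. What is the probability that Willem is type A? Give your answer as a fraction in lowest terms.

1/4

Willem's mother's ABO genotype from AO × BB: 1/2 AB, 1/2 BO.
Crossing each possibility with the father OO and summing P(type A): 1/2·1/2 + 1/2·0 = 1/4.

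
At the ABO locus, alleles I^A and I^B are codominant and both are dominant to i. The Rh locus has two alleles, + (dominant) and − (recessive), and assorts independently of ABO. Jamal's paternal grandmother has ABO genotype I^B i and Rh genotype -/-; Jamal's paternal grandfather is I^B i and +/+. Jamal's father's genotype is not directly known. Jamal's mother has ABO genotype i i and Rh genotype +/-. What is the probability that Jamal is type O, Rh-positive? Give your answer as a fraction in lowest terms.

3/8

Jamal's father's ABO genotype from I^B i × I^B i: 1/4 I^B I^B, 1/2 I^B i, 1/4 i i.
Crossing each possibility with the mother i i and summing P(type O): 1/4·0 + 1/2·1/2 + 1/4·1 = 1/2.
Similarly for Rh via the father's Rh distribution: P(Rh+) = 3/4.
Independent loci: 1/2 × 3/4 = 3/8.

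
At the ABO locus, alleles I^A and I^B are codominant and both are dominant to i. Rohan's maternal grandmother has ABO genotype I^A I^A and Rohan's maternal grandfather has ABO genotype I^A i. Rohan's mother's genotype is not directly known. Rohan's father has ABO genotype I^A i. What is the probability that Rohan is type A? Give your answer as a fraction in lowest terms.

Rohan's mother's ABO genotype from I^A I^A × I^A i: 1/2 I^A I^A, 1/2 I^A i.
Crossing each possibility with the father I^A i and summing P(type A): 1/2·1 + 1/2·3/4 = 7/8.

7/8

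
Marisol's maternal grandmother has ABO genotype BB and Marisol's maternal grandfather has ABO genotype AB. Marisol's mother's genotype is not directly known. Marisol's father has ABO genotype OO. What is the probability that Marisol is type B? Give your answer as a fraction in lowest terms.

Marisol's mother's ABO genotype from BB × AB: 1/2 AB, 1/2 BB.
Crossing each possibility with the father OO and summing P(type B): 1/2·1/2 + 1/2·1 = 3/4.

3/4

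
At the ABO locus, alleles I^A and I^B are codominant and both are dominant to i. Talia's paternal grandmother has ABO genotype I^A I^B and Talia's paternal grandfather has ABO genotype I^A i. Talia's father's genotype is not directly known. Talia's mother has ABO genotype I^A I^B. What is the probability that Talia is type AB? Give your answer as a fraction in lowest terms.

3/8

Talia's father's ABO genotype from I^A I^B × I^A i: 1/4 I^A I^A, 1/4 I^A I^B, 1/4 I^A i, 1/4 I^B i.
Crossing each possibility with the mother I^A I^B and summing P(type AB): 1/4·1/2 + 1/4·1/2 + 1/4·1/4 + 1/4·1/4 = 3/8.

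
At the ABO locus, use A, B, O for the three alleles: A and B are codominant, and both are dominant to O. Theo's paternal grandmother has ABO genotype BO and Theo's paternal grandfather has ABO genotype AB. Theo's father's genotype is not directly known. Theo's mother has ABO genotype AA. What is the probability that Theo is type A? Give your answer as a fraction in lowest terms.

Theo's father's ABO genotype from BO × AB: 1/4 AB, 1/4 AO, 1/4 BB, 1/4 BO.
Crossing each possibility with the mother AA and summing P(type A): 1/4·1/2 + 1/4·1 + 1/4·0 + 1/4·1/2 = 1/2.

1/2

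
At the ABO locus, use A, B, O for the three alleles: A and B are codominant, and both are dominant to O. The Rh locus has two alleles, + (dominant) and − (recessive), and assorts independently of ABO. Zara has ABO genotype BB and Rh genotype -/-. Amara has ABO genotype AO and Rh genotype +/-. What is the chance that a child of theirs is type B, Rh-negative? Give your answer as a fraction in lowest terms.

ABO cross BB × AO → offspring phenotypes: 1/2 B, 1/2 AB.
Rh cross -/- × +/- → 1/2 Rh+, 1/2 Rh-.
Independent loci: P(type B, Rh-negative) = 1/2 × 1/2 = 1/4.

1/4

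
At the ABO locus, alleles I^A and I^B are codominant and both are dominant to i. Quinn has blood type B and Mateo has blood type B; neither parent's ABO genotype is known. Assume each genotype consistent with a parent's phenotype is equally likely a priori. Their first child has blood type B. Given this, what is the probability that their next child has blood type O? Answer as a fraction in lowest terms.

1/20

Possible genotypes: Quinn ∈ {I^B I^B, I^B i}; Mateo ∈ {I^B I^B, I^B i}.
Weight each parental genotype pair by prior × P(type-B child):
  I^B I^B × I^B I^B: posterior weight 4/15; P(next child type O) = 0.
  I^B I^B × I^B i: posterior weight 4/15; P(next child type O) = 0.
  I^B i × I^B I^B: posterior weight 4/15; P(next child type O) = 0.
  I^B i × I^B i: posterior weight 1/5; P(next child type O) = 1/4.
Weighted sum = 1/20.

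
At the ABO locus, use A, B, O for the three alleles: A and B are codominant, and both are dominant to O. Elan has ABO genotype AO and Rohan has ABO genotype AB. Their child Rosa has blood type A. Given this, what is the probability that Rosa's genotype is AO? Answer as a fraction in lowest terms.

1/2

Cross AO × AB → 1/4 AA, 1/4 AB, 1/4 AO, 1/4 BO.
Type-A genotypes among offspring: AA (1/4), AO (1/4); total 1/2.
P(AO | type A) = (1/4) / (1/2) = 1/2.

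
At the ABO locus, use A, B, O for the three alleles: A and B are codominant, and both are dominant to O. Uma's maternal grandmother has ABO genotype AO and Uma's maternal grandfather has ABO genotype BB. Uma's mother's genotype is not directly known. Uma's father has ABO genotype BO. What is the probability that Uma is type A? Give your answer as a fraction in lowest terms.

Uma's mother's ABO genotype from AO × BB: 1/2 AB, 1/2 BO.
Crossing each possibility with the father BO and summing P(type A): 1/2·1/4 + 1/2·0 = 1/8.

1/8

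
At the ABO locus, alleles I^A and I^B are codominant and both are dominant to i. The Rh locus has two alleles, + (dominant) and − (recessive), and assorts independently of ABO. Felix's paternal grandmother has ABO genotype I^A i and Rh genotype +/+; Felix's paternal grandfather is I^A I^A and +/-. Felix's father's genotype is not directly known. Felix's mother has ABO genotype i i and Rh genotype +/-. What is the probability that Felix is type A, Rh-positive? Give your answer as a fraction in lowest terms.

Felix's father's ABO genotype from I^A i × I^A I^A: 1/2 I^A I^A, 1/2 I^A i.
Crossing each possibility with the mother i i and summing P(type A): 1/2·1 + 1/2·1/2 = 3/4.
Similarly for Rh via the father's Rh distribution: P(Rh+) = 7/8.
Independent loci: 3/4 × 7/8 = 21/32.

21/32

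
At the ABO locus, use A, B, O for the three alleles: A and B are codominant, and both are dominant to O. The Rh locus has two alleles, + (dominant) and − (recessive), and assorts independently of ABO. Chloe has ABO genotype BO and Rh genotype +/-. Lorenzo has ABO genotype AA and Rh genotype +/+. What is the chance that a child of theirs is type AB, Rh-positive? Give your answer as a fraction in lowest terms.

ABO cross BO × AA → offspring phenotypes: 1/2 A, 1/2 AB.
Rh cross +/- × +/+ → 1 Rh+.
Independent loci: P(type AB, Rh-positive) = 1/2 × 1 = 1/2.

1/2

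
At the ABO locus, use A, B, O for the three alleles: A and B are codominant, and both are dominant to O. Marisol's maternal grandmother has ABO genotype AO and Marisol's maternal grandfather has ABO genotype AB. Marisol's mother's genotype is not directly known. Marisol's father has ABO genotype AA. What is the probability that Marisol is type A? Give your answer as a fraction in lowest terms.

Marisol's mother's ABO genotype from AO × AB: 1/4 AA, 1/4 AB, 1/4 AO, 1/4 BO.
Crossing each possibility with the father AA and summing P(type A): 1/4·1 + 1/4·1/2 + 1/4·1 + 1/4·1/2 = 3/4.

3/4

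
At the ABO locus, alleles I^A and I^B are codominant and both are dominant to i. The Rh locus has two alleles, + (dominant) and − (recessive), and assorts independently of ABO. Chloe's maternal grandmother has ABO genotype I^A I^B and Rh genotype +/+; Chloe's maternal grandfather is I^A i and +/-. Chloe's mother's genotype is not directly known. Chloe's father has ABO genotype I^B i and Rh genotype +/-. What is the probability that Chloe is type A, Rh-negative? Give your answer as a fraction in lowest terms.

1/32

Chloe's mother's ABO genotype from I^A I^B × I^A i: 1/4 I^A I^A, 1/4 I^A I^B, 1/4 I^A i, 1/4 I^B i.
Crossing each possibility with the father I^B i and summing P(type A): 1/4·1/2 + 1/4·1/4 + 1/4·1/4 + 1/4·0 = 1/4.
Similarly for Rh via the mother's Rh distribution: P(Rh-) = 1/8.
Independent loci: 1/4 × 1/8 = 1/32.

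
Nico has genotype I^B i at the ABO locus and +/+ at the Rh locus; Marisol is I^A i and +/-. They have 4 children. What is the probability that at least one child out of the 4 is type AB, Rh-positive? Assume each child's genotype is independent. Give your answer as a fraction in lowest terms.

ABO cross I^B i × I^A i → 1/4 O, 1/4 A, 1/4 B, 1/4 AB.
Rh cross +/+ × +/- → 1 Rh+; so P(type AB, Rh-positive) = 1/4 × 1 = 1/4 per child.
P(none) = (3/4)^4 = 81/256; P(at least one) = 1 − 81/256 = 175/256.

175/256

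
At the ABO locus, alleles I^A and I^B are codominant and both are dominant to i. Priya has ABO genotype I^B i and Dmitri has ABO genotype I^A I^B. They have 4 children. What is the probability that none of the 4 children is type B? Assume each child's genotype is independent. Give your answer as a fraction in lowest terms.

ABO cross I^B i × I^A I^B → 1/4 A, 1/2 B, 1/4 AB.
So P(type B) = 1/2 per child.
P(not type B) = 1/2 for one child; (1/2)^4 = 1/16.

1/16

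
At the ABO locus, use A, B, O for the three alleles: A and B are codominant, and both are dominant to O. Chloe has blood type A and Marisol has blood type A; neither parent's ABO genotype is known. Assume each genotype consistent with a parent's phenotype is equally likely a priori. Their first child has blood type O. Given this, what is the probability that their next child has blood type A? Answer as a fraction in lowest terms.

Possible genotypes: Chloe ∈ {AA, AO}; Marisol ∈ {AA, AO}.
Weight each parental genotype pair by prior × P(type-O child):
  AO × AO: posterior weight 1; P(next child type A) = 3/4.
Weighted sum = 3/4.

3/4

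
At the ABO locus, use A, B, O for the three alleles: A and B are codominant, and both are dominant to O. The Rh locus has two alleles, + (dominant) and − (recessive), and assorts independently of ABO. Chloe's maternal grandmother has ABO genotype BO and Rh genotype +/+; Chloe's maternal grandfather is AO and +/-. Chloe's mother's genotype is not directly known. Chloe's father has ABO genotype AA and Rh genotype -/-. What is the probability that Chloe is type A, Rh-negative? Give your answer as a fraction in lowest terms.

Chloe's mother's ABO genotype from BO × AO: 1/4 AB, 1/4 AO, 1/4 BO, 1/4 OO.
Crossing each possibility with the father AA and summing P(type A): 1/4·1/2 + 1/4·1 + 1/4·1/2 + 1/4·1 = 3/4.
Similarly for Rh via the mother's Rh distribution: P(Rh-) = 1/4.
Independent loci: 3/4 × 1/4 = 3/16.

3/16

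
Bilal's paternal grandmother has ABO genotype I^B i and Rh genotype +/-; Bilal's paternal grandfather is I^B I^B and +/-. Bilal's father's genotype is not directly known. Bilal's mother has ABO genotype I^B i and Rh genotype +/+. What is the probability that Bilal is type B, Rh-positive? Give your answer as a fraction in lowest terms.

Bilal's father's ABO genotype from I^B i × I^B I^B: 1/2 I^B I^B, 1/2 I^B i.
Crossing each possibility with the mother I^B i and summing P(type B): 1/2·1 + 1/2·3/4 = 7/8.
Similarly for Rh via the father's Rh distribution: P(Rh+) = 1.
Independent loci: 7/8 × 1 = 7/8.

7/8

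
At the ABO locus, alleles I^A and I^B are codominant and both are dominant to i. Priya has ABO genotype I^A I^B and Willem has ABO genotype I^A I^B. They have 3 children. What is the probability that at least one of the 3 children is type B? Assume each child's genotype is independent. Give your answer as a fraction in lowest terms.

37/64

ABO cross I^A I^B × I^A I^B → 1/4 A, 1/4 B, 1/2 AB.
So P(type B) = 1/4 per child.
P(none) = (3/4)^3 = 27/64; P(at least one) = 1 − 27/64 = 37/64.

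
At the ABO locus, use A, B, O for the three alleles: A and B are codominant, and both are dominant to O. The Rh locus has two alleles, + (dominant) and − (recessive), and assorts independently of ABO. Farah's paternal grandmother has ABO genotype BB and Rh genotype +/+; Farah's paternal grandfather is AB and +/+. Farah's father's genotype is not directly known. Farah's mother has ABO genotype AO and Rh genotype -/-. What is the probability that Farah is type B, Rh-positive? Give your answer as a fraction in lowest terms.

Farah's father's ABO genotype from BB × AB: 1/2 AB, 1/2 BB.
Crossing each possibility with the mother AO and summing P(type B): 1/2·1/4 + 1/2·1/2 = 3/8.
Similarly for Rh via the father's Rh distribution: P(Rh+) = 1.
Independent loci: 3/8 × 1 = 3/8.

3/8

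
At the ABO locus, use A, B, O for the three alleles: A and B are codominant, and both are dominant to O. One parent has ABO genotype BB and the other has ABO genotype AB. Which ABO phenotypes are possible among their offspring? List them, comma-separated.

Gametes from BB × AB give offspring ABO genotypes AB, BB, i.e. phenotypes B, AB.

B, AB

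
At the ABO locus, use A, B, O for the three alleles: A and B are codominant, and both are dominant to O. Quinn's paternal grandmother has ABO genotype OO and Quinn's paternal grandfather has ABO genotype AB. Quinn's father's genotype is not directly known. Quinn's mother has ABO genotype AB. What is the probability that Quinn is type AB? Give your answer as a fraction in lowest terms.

Quinn's father's ABO genotype from OO × AB: 1/2 AO, 1/2 BO.
Crossing each possibility with the mother AB and summing P(type AB): 1/2·1/4 + 1/2·1/4 = 1/4.

1/4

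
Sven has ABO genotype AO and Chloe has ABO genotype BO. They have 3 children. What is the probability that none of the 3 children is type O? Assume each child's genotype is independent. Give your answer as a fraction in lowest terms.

27/64

ABO cross AO × BO → 1/4 O, 1/4 A, 1/4 B, 1/4 AB.
So P(type O) = 1/4 per child.
P(not type O) = 3/4 for one child; (3/4)^3 = 27/64.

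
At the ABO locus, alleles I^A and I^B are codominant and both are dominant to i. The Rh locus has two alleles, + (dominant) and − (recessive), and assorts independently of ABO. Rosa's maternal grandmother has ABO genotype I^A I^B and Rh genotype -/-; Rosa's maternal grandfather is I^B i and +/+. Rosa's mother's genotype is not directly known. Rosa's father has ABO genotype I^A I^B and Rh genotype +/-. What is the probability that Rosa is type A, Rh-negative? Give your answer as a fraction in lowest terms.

1/16

Rosa's mother's ABO genotype from I^A I^B × I^B i: 1/4 I^A I^B, 1/4 I^A i, 1/4 I^B I^B, 1/4 I^B i.
Crossing each possibility with the father I^A I^B and summing P(type A): 1/4·1/4 + 1/4·1/2 + 1/4·0 + 1/4·1/4 = 1/4.
Similarly for Rh via the mother's Rh distribution: P(Rh-) = 1/4.
Independent loci: 1/4 × 1/4 = 1/16.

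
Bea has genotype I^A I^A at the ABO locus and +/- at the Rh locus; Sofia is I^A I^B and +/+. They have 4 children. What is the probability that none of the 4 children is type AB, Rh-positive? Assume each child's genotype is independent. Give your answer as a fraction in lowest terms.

1/16

ABO cross I^A I^A × I^A I^B → 1/2 A, 1/2 AB.
Rh cross +/- × +/+ → 1 Rh+; so P(type AB, Rh-positive) = 1/2 × 1 = 1/2 per child.
P(not type AB, Rh-positive) = 1/2 for one child; (1/2)^4 = 1/16.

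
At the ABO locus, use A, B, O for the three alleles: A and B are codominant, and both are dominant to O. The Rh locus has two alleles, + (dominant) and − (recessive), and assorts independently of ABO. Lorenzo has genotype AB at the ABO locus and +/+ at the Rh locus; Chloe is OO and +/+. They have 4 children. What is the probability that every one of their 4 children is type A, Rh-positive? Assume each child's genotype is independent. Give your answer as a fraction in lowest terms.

ABO cross AB × OO → 1/2 A, 1/2 B.
Rh cross +/+ × +/+ → 1 Rh+; so P(type A, Rh-positive) = 1/2 × 1 = 1/2 per child.
All 4 independent: (1/2)^4 = 1/16.

1/16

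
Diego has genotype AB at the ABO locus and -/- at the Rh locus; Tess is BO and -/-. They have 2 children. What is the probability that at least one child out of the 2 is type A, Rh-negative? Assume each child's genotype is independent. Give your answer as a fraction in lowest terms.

ABO cross AB × BO → 1/4 A, 1/2 B, 1/4 AB.
Rh cross -/- × -/- → 1 Rh-; so P(type A, Rh-negative) = 1/4 × 1 = 1/4 per child.
P(none) = (3/4)^2 = 9/16; P(at least one) = 1 − 9/16 = 7/16.

7/16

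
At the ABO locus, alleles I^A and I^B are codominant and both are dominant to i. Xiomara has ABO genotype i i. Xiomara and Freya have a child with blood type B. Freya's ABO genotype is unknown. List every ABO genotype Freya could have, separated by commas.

I^A I^B, I^B I^B, I^B i

For each candidate genotype of Freya, check whether crossing it with i i can produce every observed child phenotype.
  I^A I^A → possible child types {A} ✗
  I^A I^B → possible child types {A, B} ✓
  I^A i → possible child types {O, A} ✗
  I^B I^B → possible child types {B} ✓
  I^B i → possible child types {O, B} ✓
  i i → possible child types {O} ✗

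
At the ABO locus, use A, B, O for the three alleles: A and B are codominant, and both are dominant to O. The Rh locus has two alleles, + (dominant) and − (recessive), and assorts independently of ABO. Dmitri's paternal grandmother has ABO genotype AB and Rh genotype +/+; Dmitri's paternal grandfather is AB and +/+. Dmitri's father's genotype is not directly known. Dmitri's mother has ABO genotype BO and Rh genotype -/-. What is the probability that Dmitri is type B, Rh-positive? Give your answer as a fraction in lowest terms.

1/2

Dmitri's father's ABO genotype from AB × AB: 1/4 AA, 1/2 AB, 1/4 BB.
Crossing each possibility with the mother BO and summing P(type B): 1/4·0 + 1/2·1/2 + 1/4·1 = 1/2.
Similarly for Rh via the father's Rh distribution: P(Rh+) = 1.
Independent loci: 1/2 × 1 = 1/2.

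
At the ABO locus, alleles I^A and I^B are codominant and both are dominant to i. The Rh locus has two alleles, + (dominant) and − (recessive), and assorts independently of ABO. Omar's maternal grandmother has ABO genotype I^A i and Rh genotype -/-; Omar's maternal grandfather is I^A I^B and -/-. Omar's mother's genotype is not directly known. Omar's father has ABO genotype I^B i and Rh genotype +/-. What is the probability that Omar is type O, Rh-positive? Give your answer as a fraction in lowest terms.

1/16

Omar's mother's ABO genotype from I^A i × I^A I^B: 1/4 I^A I^A, 1/4 I^A I^B, 1/4 I^A i, 1/4 I^B i.
Crossing each possibility with the father I^B i and summing P(type O): 1/4·0 + 1/4·0 + 1/4·1/4 + 1/4·1/4 = 1/8.
Similarly for Rh via the mother's Rh distribution: P(Rh+) = 1/2.
Independent loci: 1/8 × 1/2 = 1/16.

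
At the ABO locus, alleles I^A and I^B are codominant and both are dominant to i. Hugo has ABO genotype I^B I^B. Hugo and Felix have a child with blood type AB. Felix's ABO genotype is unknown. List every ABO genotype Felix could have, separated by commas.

I^A I^A, I^A I^B, I^A i

For each candidate genotype of Felix, check whether crossing it with I^B I^B can produce every observed child phenotype.
  I^A I^A → possible child types {AB} ✓
  I^A I^B → possible child types {B, AB} ✓
  I^A i → possible child types {B, AB} ✓
  I^B I^B → possible child types {B} ✗
  I^B i → possible child types {B} ✗
  i i → possible child types {B} ✗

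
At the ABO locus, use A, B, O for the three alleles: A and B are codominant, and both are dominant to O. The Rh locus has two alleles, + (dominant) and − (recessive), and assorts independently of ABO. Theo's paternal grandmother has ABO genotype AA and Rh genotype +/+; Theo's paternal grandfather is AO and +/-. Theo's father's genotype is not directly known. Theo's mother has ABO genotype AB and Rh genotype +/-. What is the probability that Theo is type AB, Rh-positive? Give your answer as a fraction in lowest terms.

21/64

Theo's father's ABO genotype from AA × AO: 1/2 AA, 1/2 AO.
Crossing each possibility with the mother AB and summing P(type AB): 1/2·1/2 + 1/2·1/4 = 3/8.
Similarly for Rh via the father's Rh distribution: P(Rh+) = 7/8.
Independent loci: 3/8 × 7/8 = 21/64.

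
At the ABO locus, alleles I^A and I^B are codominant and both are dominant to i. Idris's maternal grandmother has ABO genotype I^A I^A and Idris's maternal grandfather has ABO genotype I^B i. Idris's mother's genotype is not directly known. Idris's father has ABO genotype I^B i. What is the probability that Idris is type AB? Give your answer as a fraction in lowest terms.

1/4

Idris's mother's ABO genotype from I^A I^A × I^B i: 1/2 I^A I^B, 1/2 I^A i.
Crossing each possibility with the father I^B i and summing P(type AB): 1/2·1/4 + 1/2·1/4 = 1/4.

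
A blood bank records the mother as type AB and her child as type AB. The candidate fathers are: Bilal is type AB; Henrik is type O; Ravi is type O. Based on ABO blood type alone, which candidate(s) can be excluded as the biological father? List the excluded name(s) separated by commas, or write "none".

Henrik, Ravi

A candidate is excluded only if no genotype consistent with his phenotype could produce a type AB child with a type AB mother.
Henrik (type O): no genotype consistent with that phenotype can produce a type-AB child with a type-AB mother.
Ravi (type O): no genotype consistent with that phenotype can produce a type-AB child with a type-AB mother.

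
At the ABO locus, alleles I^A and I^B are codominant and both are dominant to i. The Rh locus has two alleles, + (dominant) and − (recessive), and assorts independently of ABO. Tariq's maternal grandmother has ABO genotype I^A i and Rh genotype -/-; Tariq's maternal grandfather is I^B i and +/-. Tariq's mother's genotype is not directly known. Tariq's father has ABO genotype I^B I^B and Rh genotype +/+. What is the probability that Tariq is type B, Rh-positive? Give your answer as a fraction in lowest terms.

3/4

Tariq's mother's ABO genotype from I^A i × I^B i: 1/4 I^A I^B, 1/4 I^A i, 1/4 I^B i, 1/4 i i.
Crossing each possibility with the father I^B I^B and summing P(type B): 1/4·1/2 + 1/4·1/2 + 1/4·1 + 1/4·1 = 3/4.
Similarly for Rh via the mother's Rh distribution: P(Rh+) = 1.
Independent loci: 3/4 × 1 = 3/4.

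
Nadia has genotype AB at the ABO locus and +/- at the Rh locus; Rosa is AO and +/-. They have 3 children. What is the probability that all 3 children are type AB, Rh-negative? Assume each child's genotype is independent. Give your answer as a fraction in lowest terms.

1/4096

ABO cross AB × AO → 1/2 A, 1/4 B, 1/4 AB.
Rh cross +/- × +/- → 3/4 Rh+, 1/4 Rh-; so P(type AB, Rh-negative) = 1/4 × 1/4 = 1/16 per child.
All 3 independent: (1/16)^3 = 1/4096.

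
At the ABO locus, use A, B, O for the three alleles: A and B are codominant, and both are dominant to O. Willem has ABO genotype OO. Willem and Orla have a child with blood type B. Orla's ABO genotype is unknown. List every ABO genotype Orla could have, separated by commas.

For each candidate genotype of Orla, check whether crossing it with OO can produce every observed child phenotype.
  AA → possible child types {A} ✗
  AB → possible child types {A, B} ✓
  AO → possible child types {O, A} ✗
  BB → possible child types {B} ✓
  BO → possible child types {O, B} ✓
  OO → possible child types {O} ✗

AB, BB, BO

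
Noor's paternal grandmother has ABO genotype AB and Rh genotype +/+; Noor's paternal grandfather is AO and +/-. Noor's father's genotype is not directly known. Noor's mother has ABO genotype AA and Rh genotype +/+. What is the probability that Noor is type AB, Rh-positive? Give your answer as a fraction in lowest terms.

1/4

Noor's father's ABO genotype from AB × AO: 1/4 AA, 1/4 AB, 1/4 AO, 1/4 BO.
Crossing each possibility with the mother AA and summing P(type AB): 1/4·0 + 1/4·1/2 + 1/4·0 + 1/4·1/2 = 1/4.
Similarly for Rh via the father's Rh distribution: P(Rh+) = 1.
Independent loci: 1/4 × 1 = 1/4.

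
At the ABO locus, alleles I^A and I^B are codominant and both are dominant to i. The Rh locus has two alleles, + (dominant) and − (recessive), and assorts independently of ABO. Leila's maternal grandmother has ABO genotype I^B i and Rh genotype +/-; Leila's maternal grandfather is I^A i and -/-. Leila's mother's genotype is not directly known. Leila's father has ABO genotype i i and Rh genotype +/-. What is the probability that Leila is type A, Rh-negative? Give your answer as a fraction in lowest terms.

Leila's mother's ABO genotype from I^B i × I^A i: 1/4 I^A I^B, 1/4 I^A i, 1/4 I^B i, 1/4 i i.
Crossing each possibility with the father i i and summing P(type A): 1/4·1/2 + 1/4·1/2 + 1/4·0 + 1/4·0 = 1/4.
Similarly for Rh via the mother's Rh distribution: P(Rh-) = 3/8.
Independent loci: 1/4 × 3/8 = 3/32.

3/32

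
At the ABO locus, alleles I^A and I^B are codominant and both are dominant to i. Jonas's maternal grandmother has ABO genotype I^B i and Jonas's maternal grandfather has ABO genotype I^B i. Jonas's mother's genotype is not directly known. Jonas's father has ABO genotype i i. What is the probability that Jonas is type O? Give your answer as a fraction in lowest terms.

Jonas's mother's ABO genotype from I^B i × I^B i: 1/4 I^B I^B, 1/2 I^B i, 1/4 i i.
Crossing each possibility with the father i i and summing P(type O): 1/4·0 + 1/2·1/2 + 1/4·1 = 1/2.

1/2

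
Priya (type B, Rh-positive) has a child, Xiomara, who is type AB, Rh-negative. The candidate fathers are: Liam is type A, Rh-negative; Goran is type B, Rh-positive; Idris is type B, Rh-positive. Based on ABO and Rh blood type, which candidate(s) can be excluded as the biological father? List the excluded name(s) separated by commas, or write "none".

Goran, Idris

A candidate is excluded only if no genotype consistent with his phenotype could produce a type AB, Rh-negative child with a type B, Rh-positive mother.
Goran (type B, Rh+): no genotype consistent with that phenotype can produce a type-AB Rh- child with a type-B mother.
Idris (type B, Rh+): no genotype consistent with that phenotype can produce a type-AB Rh- child with a type-B mother.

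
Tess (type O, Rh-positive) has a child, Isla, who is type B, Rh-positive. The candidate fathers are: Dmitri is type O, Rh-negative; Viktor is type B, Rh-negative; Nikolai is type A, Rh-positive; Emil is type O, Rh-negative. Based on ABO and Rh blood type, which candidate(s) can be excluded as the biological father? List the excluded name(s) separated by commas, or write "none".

A candidate is excluded only if no genotype consistent with his phenotype could produce a type B, Rh-positive child with a type O, Rh-positive mother.
Dmitri (type O, Rh-): no genotype consistent with that phenotype can produce a type-B Rh+ child with a type-O mother.
Nikolai (type A, Rh+): no genotype consistent with that phenotype can produce a type-B Rh+ child with a type-O mother.
Emil (type O, Rh-): no genotype consistent with that phenotype can produce a type-B Rh+ child with a type-O mother.

Dmitri, Nikolai, Emil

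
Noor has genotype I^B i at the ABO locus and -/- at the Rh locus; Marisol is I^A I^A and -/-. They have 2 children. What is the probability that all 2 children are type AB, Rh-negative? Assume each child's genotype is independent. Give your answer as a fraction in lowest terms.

1/4

ABO cross I^B i × I^A I^A → 1/2 A, 1/2 AB.
Rh cross -/- × -/- → 1 Rh-; so P(type AB, Rh-negative) = 1/2 × 1 = 1/2 per child.
All 2 independent: (1/2)^2 = 1/4.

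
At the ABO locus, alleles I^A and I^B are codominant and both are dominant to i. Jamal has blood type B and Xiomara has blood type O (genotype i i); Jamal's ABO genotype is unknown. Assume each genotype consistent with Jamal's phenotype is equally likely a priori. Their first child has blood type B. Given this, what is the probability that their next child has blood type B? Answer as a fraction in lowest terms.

5/6

Possible genotypes: Jamal ∈ {I^B I^B, I^B i}; Xiomara ∈ {i i}.
Weight each parental genotype pair by prior × P(type-B child):
  I^B I^B × i i: posterior weight 2/3; P(next child type B) = 1.
  I^B i × i i: posterior weight 1/3; P(next child type B) = 1/2.
Weighted sum = 5/6.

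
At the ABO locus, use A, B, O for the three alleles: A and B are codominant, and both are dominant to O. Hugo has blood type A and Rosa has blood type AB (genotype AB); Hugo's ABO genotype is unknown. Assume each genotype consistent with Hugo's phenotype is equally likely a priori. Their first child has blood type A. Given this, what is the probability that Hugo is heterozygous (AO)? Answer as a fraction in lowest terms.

Possible genotypes: Hugo ∈ {AA, AO}; Rosa ∈ {AB}.
Weight each parental genotype pair by prior × P(type-A child):
  AA × AB: posterior weight 1/2.
  AO × AB: posterior weight 1/2.
Sum the posterior weight over pairs where Hugo is AO: 1/2.

1/2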